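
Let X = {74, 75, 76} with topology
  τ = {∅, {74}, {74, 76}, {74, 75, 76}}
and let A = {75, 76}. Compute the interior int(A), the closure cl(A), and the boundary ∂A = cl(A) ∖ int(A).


int(A) = ∅, cl(A) = {75, 76}, ∂A = {75, 76}.

Closed sets in (X, τ) are complements of opens:
  closed(X, τ) = {∅, {75}, {75, 76}, {74, 75, 76}}.
int(A) = ⋃ {U ∈ τ : U ⊆ A}. Opens contained in A: ∅.
Taking the union of these: int(A) = ∅.
cl(A) = ⋂ {C closed : A ⊆ C}. Closed sets containing A: {75, 76}, {74, 75, 76}.
Intersecting these: cl(A) = {75, 76}.
∂A = cl(A) ∖ int(A) = {75, 76} ∖ ∅ = {75, 76}.


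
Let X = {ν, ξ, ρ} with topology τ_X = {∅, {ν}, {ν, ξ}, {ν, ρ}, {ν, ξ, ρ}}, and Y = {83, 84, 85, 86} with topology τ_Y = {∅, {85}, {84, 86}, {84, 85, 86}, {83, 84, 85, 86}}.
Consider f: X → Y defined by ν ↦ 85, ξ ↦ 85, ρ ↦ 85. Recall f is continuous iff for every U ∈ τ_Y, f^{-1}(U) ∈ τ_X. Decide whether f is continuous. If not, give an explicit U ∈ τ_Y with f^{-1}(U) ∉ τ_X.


f IS continuous.

Compute f^{-1}(U) for each U ∈ τ_Y:
  U = ∅: f^{-1}(U) = ∅ ∈ τ_X ✓.
  U = {85}: f^{-1}(U) = {ν, ξ, ρ} ∈ τ_X ✓.
  U = {84, 86}: f^{-1}(U) = ∅ ∈ τ_X ✓.
  U = {84, 85, 86}: f^{-1}(U) = {ν, ξ, ρ} ∈ τ_X ✓.
  U = {83, 84, 85, 86}: f^{-1}(U) = {ν, ξ, ρ} ∈ τ_X ✓.
Every preimage lies in τ_X, so f IS continuous.


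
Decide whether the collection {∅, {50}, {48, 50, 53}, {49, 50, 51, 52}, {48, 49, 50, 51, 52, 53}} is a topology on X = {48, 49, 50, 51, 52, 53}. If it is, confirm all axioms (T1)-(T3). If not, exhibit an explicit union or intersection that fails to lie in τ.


τ IS a topology on X.

Axiom (T1): ∅ ∈ τ? Yes; X ∈ τ? Yes.
Axiom (T2/T3): check pairwise unions and intersections of members of τ.
All pairwise intersections and unions checked — each lies in τ. Therefore τ satisfies (T1), (T2), (T3): it IS a topology on X.


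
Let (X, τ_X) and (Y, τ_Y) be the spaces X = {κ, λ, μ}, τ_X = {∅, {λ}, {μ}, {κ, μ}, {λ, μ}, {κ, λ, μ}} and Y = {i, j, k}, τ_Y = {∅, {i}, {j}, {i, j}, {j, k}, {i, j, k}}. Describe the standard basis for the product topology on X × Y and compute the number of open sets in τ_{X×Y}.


Basis B = {∅ × ∅, {λ} × {i}, {λ} × {j}, {μ} × {i}, {μ} × {j}, {κ, μ} × {i}, {κ, μ} × {j}, {λ} × {i, j}, {λ, μ} × {i}, {λ} × {j, k}, {λ, μ} × {j}, {μ} × {i, j}, {μ} × {j, k}, {κ, λ, μ} × {i}, {κ, λ, μ} × {j}, {λ} × {i, j, k}, {μ} × {i, j, k}, {κ, μ} × {i, j}, {κ, μ} × {j, k}, {λ, μ} × {i, j}, {λ, μ} × {j, k}, {κ, μ} × {i, j, k}, {κ, λ, μ} × {i, j}, {κ, λ, μ} × {j, k}, {λ, μ} × {i, j, k}, {κ, λ, μ} × {i, j, k}}; |τ_{X×Y}| = 108.

Enumerate products U × V with U ∈ τ_X, V ∈ τ_Y (deduplicated):
  ∅ × ∅ = {} (∅)
  {λ} × {i} = {(λ,i)}
  {λ} × {j} = {(λ,j)}
  {μ} × {i} = {(μ,i)}
  {μ} × {j} = {(μ,j)}
  {κ, μ} × {i} = {(κ,i), (μ,i)}
  {κ, μ} × {j} = {(κ,j), (μ,j)}
  {λ} × {i, j} = {(λ,i), (λ,j)}
  {λ, μ} × {i} = {(λ,i), (μ,i)}
  {λ} × {j, k} = {(λ,j), (λ,k)}
  {λ, μ} × {j} = {(λ,j), (μ,j)}
  {μ} × {i, j} = {(μ,i), (μ,j)}
  {μ} × {j, k} = {(μ,j), (μ,k)}
  {κ, λ, μ} × {i} = {(κ,i), (λ,i), (μ,i)}
  {κ, λ, μ} × {j} = {(κ,j), (λ,j), (μ,j)}
  {λ} × {i, j, k} = {(λ,i), (λ,j), (λ,k)}
  {μ} × {i, j, k} = {(μ,i), (μ,j), (μ,k)}
  {κ, μ} × {i, j} = {(κ,i), (κ,j), (μ,i), (μ,j)}
  {κ, μ} × {j, k} = {(κ,j), (κ,k), (μ,j), (μ,k)}
  {λ, μ} × {i, j} = {(λ,i), (λ,j), (μ,i), (μ,j)}
  {λ, μ} × {j, k} = {(λ,j), (λ,k), (μ,j), (μ,k)}
  {κ, μ} × {i, j, k} = {(κ,i), (κ,j), (κ,k), (μ,i), (μ,j), (μ,k)}
  {κ, λ, μ} × {i, j} = {(κ,i), (κ,j), (λ,i), (λ,j), (μ,i), (μ,j)}
  {κ, λ, μ} × {j, k} = {(κ,j), (κ,k), (λ,j), (λ,k), (μ,j), (μ,k)}
  {λ, μ} × {i, j, k} = {(λ,i), (λ,j), (λ,k), (μ,i), (μ,j), (μ,k)}
  {κ, λ, μ} × {i, j, k} = {(κ,i), (κ,j), (κ,k), (λ,i), (λ,j), (λ,k), (μ,i), (μ,j), (μ,k)}
These 26 distinct sets form the basis B.
Close under arbitrary unions to get τ_{X×Y}; counting gives |τ_{X×Y}| = 108.


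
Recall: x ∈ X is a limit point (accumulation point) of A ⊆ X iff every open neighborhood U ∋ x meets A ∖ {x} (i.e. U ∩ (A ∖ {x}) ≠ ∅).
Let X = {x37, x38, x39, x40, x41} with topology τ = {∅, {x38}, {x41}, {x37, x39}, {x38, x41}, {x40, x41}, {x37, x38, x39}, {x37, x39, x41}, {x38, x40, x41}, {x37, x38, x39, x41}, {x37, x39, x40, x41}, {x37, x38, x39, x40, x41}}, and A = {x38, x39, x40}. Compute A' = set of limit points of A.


A' = {x37}

For each x ∈ X, list the open sets U ∈ τ with x ∈ U, then check whether U ∩ (A ∖ {x}) ≠ ∅ for every such U.
  x = x37: opens ∋ x are {x37, x39}, {x37, x38, x39}, {x37, x39, x41}, {x37, x38, x39, x41}, {x37, x39, x40, x41}, {x37, x38, x39, x40, x41}; each meets A ∖ {x37}, so x IS a limit point.
  x = x38: open {x38} ∋ x has {x38} ∩ (A ∖ {x38}) = ∅, so x is NOT a limit point.
  x = x39: open {x37, x39} ∋ x has {x37, x39} ∩ (A ∖ {x39}) = ∅, so x is NOT a limit point.
  x = x40: open {x40, x41} ∋ x has {x40, x41} ∩ (A ∖ {x40}) = ∅, so x is NOT a limit point.
  x = x41: open {x41} ∋ x has {x41} ∩ (A ∖ {x41}) = ∅, so x is NOT a limit point.
Collecting: A' = {x37}.


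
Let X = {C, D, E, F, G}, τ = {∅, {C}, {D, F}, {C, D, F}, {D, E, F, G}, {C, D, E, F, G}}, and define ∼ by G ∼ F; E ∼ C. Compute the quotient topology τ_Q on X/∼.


X/∼ = {[C=E], [D], [F=G]}; |τ_Q| = 2.

Equivalence classes: [C=E], [D], [F=G].
Quotient map π: X → X/∼ sends C ↦ [C=E], D ↦ [D], E ↦ [C=E], F ↦ [F=G], G ↦ [F=G].
For each subset V ⊆ X/∼, compute π^{-1}(V) ⊆ X and check whether π^{-1}(V) ∈ τ. V is open in τ_Q iff π^{-1}(V) ∈ τ.
  V = {}: π^{-1}(V) = ∅ ∈ τ ✓.
  V = {[C=E]}: π^{-1}(V) = {C, E} ∉ τ ✗.
  V = {[D]}: π^{-1}(V) = {D} ∉ τ ✗.
  V = {[C=E], [D]}: π^{-1}(V) = {C, D, E} ∉ τ ✗.
  V = {[F=G]}: π^{-1}(V) = {F, G} ∉ τ ✗.
  V = {[C=E], [F=G]}: π^{-1}(V) = {C, E, F, G} ∉ τ ✗.
  V = {[D], [F=G]}: π^{-1}(V) = {D, F, G} ∉ τ ✗.
  V = {[C=E], [D], [F=G]}: π^{-1}(V) = {C, D, E, F, G} ∈ τ ✓.
Open sets in the quotient: τ_Q = {{}, {[C=E], [D], [F=G]}} (2 elements).


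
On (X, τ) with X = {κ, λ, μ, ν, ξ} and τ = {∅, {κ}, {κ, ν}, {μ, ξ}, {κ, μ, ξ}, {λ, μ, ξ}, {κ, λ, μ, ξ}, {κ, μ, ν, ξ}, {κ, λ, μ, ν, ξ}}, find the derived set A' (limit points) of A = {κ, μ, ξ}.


A' = {λ, μ, ν, ξ}

For each x ∈ X, list the open sets U ∈ τ with x ∈ U, then check whether U ∩ (A ∖ {x}) ≠ ∅ for every such U.
  x = κ: open {κ} ∋ x has {κ} ∩ (A ∖ {κ}) = ∅, so x is NOT a limit point.
  x = λ: opens ∋ x are {λ, μ, ξ}, {κ, λ, μ, ξ}, {κ, λ, μ, ν, ξ}; each meets A ∖ {λ}, so x IS a limit point.
  x = μ: opens ∋ x are {μ, ξ}, {κ, μ, ξ}, {λ, μ, ξ}, {κ, λ, μ, ξ}, {κ, μ, ν, ξ}, {κ, λ, μ, ν, ξ}; each meets A ∖ {μ}, so x IS a limit point.
  x = ν: opens ∋ x are {κ, ν}, {κ, μ, ν, ξ}, {κ, λ, μ, ν, ξ}; each meets A ∖ {ν}, so x IS a limit point.
  x = ξ: opens ∋ x are {μ, ξ}, {κ, μ, ξ}, {λ, μ, ξ}, {κ, λ, μ, ξ}, {κ, μ, ν, ξ}, {κ, λ, μ, ν, ξ}; each meets A ∖ {ξ}, so x IS a limit point.
Collecting: A' = {λ, μ, ν, ξ}.


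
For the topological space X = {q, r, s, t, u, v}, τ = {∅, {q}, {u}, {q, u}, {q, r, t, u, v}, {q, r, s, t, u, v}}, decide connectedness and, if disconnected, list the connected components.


(X, τ) is connected.

Find clopen sets (U ∈ τ with X ∖ U ∈ τ):
  U = ∅, X ∖ U = {q, r, s, t, u, v} — both open, so U is clopen.
  U = {q, r, s, t, u, v}, X ∖ U = ∅ — both open, so U is clopen.
Only trivial clopens (∅ and X) exist, so (X, τ) is connected.
Compute connected components by grouping points that agree on all clopens:
  component: {q, r, s, t, u, v}


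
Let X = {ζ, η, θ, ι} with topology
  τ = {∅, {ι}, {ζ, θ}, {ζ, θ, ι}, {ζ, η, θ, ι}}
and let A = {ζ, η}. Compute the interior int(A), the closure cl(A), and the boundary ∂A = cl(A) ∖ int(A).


int(A) = ∅, cl(A) = {ζ, η, θ}, ∂A = {ζ, η, θ}.

Closed sets in (X, τ) are complements of opens:
  closed(X, τ) = {∅, {η}, {η, ι}, {ζ, η, θ}, {ζ, η, θ, ι}}.
int(A) = ⋃ {U ∈ τ : U ⊆ A}. Opens contained in A: ∅.
Taking the union of these: int(A) = ∅.
cl(A) = ⋂ {C closed : A ⊆ C}. Closed sets containing A: {ζ, η, θ}, {ζ, η, θ, ι}.
Intersecting these: cl(A) = {ζ, η, θ}.
∂A = cl(A) ∖ int(A) = {ζ, η, θ} ∖ ∅ = {ζ, η, θ}.


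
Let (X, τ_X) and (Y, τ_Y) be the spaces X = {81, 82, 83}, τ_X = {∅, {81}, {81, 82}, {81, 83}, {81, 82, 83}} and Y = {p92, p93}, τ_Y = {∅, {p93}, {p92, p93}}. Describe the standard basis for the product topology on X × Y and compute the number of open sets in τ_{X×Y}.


Basis B = {∅ × ∅, {81} × {p93}, {81} × {p92, p93}, {81, 82} × {p93}, {81, 83} × {p93}, {81, 82, 83} × {p93}, {81, 82} × {p92, p93}, {81, 83} × {p92, p93}, {81, 82, 83} × {p92, p93}}; |τ_{X×Y}| = 14.

Enumerate products U × V with U ∈ τ_X, V ∈ τ_Y (deduplicated):
  ∅ × ∅ = {} (∅)
  {81} × {p93} = {(81,p93)}
  {81} × {p92, p93} = {(81,p92), (81,p93)}
  {81, 82} × {p93} = {(81,p93), (82,p93)}
  {81, 83} × {p93} = {(81,p93), (83,p93)}
  {81, 82, 83} × {p93} = {(81,p93), (82,p93), (83,p93)}
  {81, 82} × {p92, p93} = {(81,p92), (81,p93), (82,p92), (82,p93)}
  {81, 83} × {p92, p93} = {(81,p92), (81,p93), (83,p92), (83,p93)}
  {81, 82, 83} × {p92, p93} = {(81,p92), (81,p93), (82,p92), (82,p93), (83,p92), (83,p93)}
These 9 distinct sets form the basis B.
Close under arbitrary unions to get τ_{X×Y}; counting gives |τ_{X×Y}| = 14.


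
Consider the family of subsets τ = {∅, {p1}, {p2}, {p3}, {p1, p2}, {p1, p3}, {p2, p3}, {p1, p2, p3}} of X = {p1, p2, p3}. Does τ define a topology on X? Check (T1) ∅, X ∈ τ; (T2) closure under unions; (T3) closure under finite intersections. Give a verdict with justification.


τ IS a topology on X.

Axiom (T1): ∅ ∈ τ? Yes; X ∈ τ? Yes.
Axiom (T2/T3): check pairwise unions and intersections of members of τ.
All pairwise intersections and unions checked — each lies in τ. Therefore τ satisfies (T1), (T2), (T3): it IS a topology on X.


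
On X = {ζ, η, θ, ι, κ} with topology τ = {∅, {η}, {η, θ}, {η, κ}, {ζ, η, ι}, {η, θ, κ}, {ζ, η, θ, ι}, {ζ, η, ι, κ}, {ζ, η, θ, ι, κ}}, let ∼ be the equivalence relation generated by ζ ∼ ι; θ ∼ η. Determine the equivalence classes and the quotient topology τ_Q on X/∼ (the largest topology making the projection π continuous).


X/∼ = {[ζ=ι], [η=θ], [κ]}; |τ_Q| = 5.

Equivalence classes: [ζ=ι], [η=θ], [κ].
Quotient map π: X → X/∼ sends ζ ↦ [ζ=ι], η ↦ [η=θ], θ ↦ [η=θ], ι ↦ [ζ=ι], κ ↦ [κ].
For each subset V ⊆ X/∼, compute π^{-1}(V) ⊆ X and check whether π^{-1}(V) ∈ τ. V is open in τ_Q iff π^{-1}(V) ∈ τ.
  V = {}: π^{-1}(V) = ∅ ∈ τ ✓.
  V = {[ζ=ι]}: π^{-1}(V) = {ζ, ι} ∉ τ ✗.
  V = {[η=θ]}: π^{-1}(V) = {η, θ} ∈ τ ✓.
  V = {[ζ=ι], [η=θ]}: π^{-1}(V) = {ζ, η, θ, ι} ∈ τ ✓.
  V = {[κ]}: π^{-1}(V) = {κ} ∉ τ ✗.
  V = {[ζ=ι], [κ]}: π^{-1}(V) = {ζ, ι, κ} ∉ τ ✗.
  V = {[η=θ], [κ]}: π^{-1}(V) = {η, θ, κ} ∈ τ ✓.
  V = {[ζ=ι], [η=θ], [κ]}: π^{-1}(V) = {ζ, η, θ, ι, κ} ∈ τ ✓.
Open sets in the quotient: τ_Q = {{}, {[η=θ]}, {[ζ=ι], [η=θ]}, {[η=θ], [κ]}, {[ζ=ι], [η=θ], [κ]}} (5 elements).


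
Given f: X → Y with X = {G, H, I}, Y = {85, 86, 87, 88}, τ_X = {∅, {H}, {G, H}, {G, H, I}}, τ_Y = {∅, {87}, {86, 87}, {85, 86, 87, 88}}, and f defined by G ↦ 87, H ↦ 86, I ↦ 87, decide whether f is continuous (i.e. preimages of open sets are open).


f is NOT continuous.

Compute f^{-1}(U) for each U ∈ τ_Y:
  U = ∅: f^{-1}(U) = ∅ ∈ τ_X ✓.
  U = {87}: f^{-1}(U) = {G, I} ∉ τ_X ✗.
  U = {86, 87}: f^{-1}(U) = {G, H, I} ∈ τ_X ✓.
  U = {85, 86, 87, 88}: f^{-1}(U) = {G, H, I} ∈ τ_X ✓.
Found U = {87} with f^{-1}(U) = {G, I} not in τ_X. Therefore f is NOT continuous.


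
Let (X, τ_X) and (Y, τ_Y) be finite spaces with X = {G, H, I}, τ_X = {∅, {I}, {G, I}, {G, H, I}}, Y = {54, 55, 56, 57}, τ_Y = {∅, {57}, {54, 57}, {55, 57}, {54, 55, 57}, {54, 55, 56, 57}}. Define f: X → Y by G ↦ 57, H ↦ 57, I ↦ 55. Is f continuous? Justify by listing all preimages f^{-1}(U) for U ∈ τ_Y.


f is NOT continuous.

Compute f^{-1}(U) for each U ∈ τ_Y:
  U = ∅: f^{-1}(U) = ∅ ∈ τ_X ✓.
  U = {57}: f^{-1}(U) = {G, H} ∉ τ_X ✗.
  U = {54, 57}: f^{-1}(U) = {G, H} ∉ τ_X ✗.
  U = {55, 57}: f^{-1}(U) = {G, H, I} ∈ τ_X ✓.
  U = {54, 55, 57}: f^{-1}(U) = {G, H, I} ∈ τ_X ✓.
  U = {54, 55, 56, 57}: f^{-1}(U) = {G, H, I} ∈ τ_X ✓.
Found U = {57} with f^{-1}(U) = {G, H} not in τ_X. Therefore f is NOT continuous.


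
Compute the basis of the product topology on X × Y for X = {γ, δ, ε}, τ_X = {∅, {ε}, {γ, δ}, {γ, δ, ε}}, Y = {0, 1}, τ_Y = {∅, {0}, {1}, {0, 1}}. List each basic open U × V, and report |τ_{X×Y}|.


Basis B = {∅ × ∅, {ε} × {0}, {ε} × {1}, {γ, δ} × {0}, {γ, δ} × {1}, {ε} × {0, 1}, {γ, δ, ε} × {0}, {γ, δ, ε} × {1}, {γ, δ} × {0, 1}, {γ, δ, ε} × {0, 1}}; |τ_{X×Y}| = 16.

Enumerate products U × V with U ∈ τ_X, V ∈ τ_Y (deduplicated):
  ∅ × ∅ = {} (∅)
  {ε} × {0} = {(ε,0)}
  {ε} × {1} = {(ε,1)}
  {γ, δ} × {0} = {(γ,0), (δ,0)}
  {γ, δ} × {1} = {(γ,1), (δ,1)}
  {ε} × {0, 1} = {(ε,0), (ε,1)}
  {γ, δ, ε} × {0} = {(γ,0), (δ,0), (ε,0)}
  {γ, δ, ε} × {1} = {(γ,1), (δ,1), (ε,1)}
  {γ, δ} × {0, 1} = {(γ,0), (γ,1), (δ,0), (δ,1)}
  {γ, δ, ε} × {0, 1} = {(γ,0), (γ,1), (δ,0), (δ,1), (ε,0), (ε,1)}
These 10 distinct sets form the basis B.
Close under arbitrary unions to get τ_{X×Y}; counting gives |τ_{X×Y}| = 16.


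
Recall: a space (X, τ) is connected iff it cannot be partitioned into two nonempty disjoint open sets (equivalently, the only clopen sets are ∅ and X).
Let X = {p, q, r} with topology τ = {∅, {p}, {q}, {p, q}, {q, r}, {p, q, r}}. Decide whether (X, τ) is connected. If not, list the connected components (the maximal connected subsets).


(X, τ) is disconnected; components = [{p}, {q, r}].

Find clopen sets (U ∈ τ with X ∖ U ∈ τ):
  U = ∅, X ∖ U = {p, q, r} — both open, so U is clopen.
  U = {p}, X ∖ U = {q, r} — both open, so U is clopen.
  U = {q, r}, X ∖ U = {p} — both open, so U is clopen.
  U = {p, q, r}, X ∖ U = ∅ — both open, so U is clopen.
Nontrivial clopen(s) exist: e.g. {p}. So (X, τ) is disconnected.
Compute connected components by grouping points that agree on all clopens:
  component: {p}
  component: {q, r}


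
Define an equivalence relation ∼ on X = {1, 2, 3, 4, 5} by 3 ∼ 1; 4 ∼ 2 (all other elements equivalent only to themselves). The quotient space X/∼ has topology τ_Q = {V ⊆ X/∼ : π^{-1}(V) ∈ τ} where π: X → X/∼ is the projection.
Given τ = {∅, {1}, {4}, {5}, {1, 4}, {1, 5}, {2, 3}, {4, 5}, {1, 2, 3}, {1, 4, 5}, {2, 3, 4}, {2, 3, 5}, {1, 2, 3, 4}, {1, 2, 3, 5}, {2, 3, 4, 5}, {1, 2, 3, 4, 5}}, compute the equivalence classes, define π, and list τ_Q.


X/∼ = {[1=3], [2=4], [5]}; |τ_Q| = 4.

Equivalence classes: [1=3], [2=4], [5].
Quotient map π: X → X/∼ sends 1 ↦ [1=3], 2 ↦ [2=4], 3 ↦ [1=3], 4 ↦ [2=4], 5 ↦ [5].
For each subset V ⊆ X/∼, compute π^{-1}(V) ⊆ X and check whether π^{-1}(V) ∈ τ. V is open in τ_Q iff π^{-1}(V) ∈ τ.
  V = {}: π^{-1}(V) = ∅ ∈ τ ✓.
  V = {[1=3]}: π^{-1}(V) = {1, 3} ∉ τ ✗.
  V = {[2=4]}: π^{-1}(V) = {2, 4} ∉ τ ✗.
  V = {[1=3], [2=4]}: π^{-1}(V) = {1, 2, 3, 4} ∈ τ ✓.
  V = {[5]}: π^{-1}(V) = {5} ∈ τ ✓.
  V = {[1=3], [5]}: π^{-1}(V) = {1, 3, 5} ∉ τ ✗.
  V = {[2=4], [5]}: π^{-1}(V) = {2, 4, 5} ∉ τ ✗.
  V = {[1=3], [2=4], [5]}: π^{-1}(V) = {1, 2, 3, 4, 5} ∈ τ ✓.
Open sets in the quotient: τ_Q = {{}, {[1=3], [2=4]}, {[5]}, {[1=3], [2=4], [5]}} (4 elements).


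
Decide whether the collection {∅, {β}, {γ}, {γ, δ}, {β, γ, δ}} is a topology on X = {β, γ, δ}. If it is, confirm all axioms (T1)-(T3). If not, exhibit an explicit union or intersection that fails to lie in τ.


τ is NOT a topology on X.

Axiom (T1): ∅ ∈ τ? Yes; X ∈ τ? Yes.
Axiom (T2/T3): check pairwise unions and intersections of members of τ.
Counterexample for (T2): {β} ∪ {γ} = {β, γ} ∉ τ. Therefore τ is NOT a topology.


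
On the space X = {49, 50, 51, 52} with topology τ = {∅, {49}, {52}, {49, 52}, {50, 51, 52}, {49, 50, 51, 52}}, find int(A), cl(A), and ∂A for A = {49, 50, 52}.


int(A) = {49, 52}, cl(A) = {49, 50, 51, 52}, ∂A = {50, 51}.

Closed sets in (X, τ) are complements of opens:
  closed(X, τ) = {∅, {49}, {50, 51}, {49, 50, 51}, {50, 51, 52}, {49, 50, 51, 52}}.
int(A) = ⋃ {U ∈ τ : U ⊆ A}. Opens contained in A: ∅, {49}, {52}, {49, 52}.
Taking the union of these: int(A) = {49, 52}.
cl(A) = ⋂ {C closed : A ⊆ C}. Closed sets containing A: {49, 50, 51, 52}.
Intersecting these: cl(A) = {49, 50, 51, 52}.
∂A = cl(A) ∖ int(A) = {49, 50, 51, 52} ∖ {49, 52} = {50, 51}.


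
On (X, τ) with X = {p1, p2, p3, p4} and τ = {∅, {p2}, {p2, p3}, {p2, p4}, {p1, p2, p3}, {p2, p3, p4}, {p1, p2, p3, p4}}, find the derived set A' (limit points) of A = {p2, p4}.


A' = {p1, p3, p4}

For each x ∈ X, list the open sets U ∈ τ with x ∈ U, then check whether U ∩ (A ∖ {x}) ≠ ∅ for every such U.
  x = p1: opens ∋ x are {p1, p2, p3}, {p1, p2, p3, p4}; each meets A ∖ {p1}, so x IS a limit point.
  x = p2: open {p2} ∋ x has {p2} ∩ (A ∖ {p2}) = ∅, so x is NOT a limit point.
  x = p3: opens ∋ x are {p2, p3}, {p1, p2, p3}, {p2, p3, p4}, {p1, p2, p3, p4}; each meets A ∖ {p3}, so x IS a limit point.
  x = p4: opens ∋ x are {p2, p4}, {p2, p3, p4}, {p1, p2, p3, p4}; each meets A ∖ {p4}, so x IS a limit point.
Collecting: A' = {p1, p3, p4}.


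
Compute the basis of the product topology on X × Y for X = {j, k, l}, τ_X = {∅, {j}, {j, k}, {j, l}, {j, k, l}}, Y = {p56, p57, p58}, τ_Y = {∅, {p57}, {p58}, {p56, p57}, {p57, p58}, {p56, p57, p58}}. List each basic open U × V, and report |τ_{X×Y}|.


Basis B = {∅ × ∅, {j} × {p57}, {j} × {p58}, {j} × {p56, p57}, {j} × {p57, p58}, {j, k} × {p57}, {j, l} × {p57}, {j, k} × {p58}, {j, l} × {p58}, {j} × {p56, p57, p58}, {j, k, l} × {p57}, {j, k, l} × {p58}, {j, k} × {p56, p57}, {j, l} × {p56, p57}, {j, k} × {p57, p58}, {j, l} × {p57, p58}, {j, k} × {p56, p57, p58}, {j, l} × {p56, p57, p58}, {j, k, l} × {p56, p57}, {j, k, l} × {p57, p58}, {j, k, l} × {p56, p57, p58}}; |τ_{X×Y}| = 70.

Enumerate products U × V with U ∈ τ_X, V ∈ τ_Y (deduplicated):
  ∅ × ∅ = {} (∅)
  {j} × {p57} = {(j,p57)}
  {j} × {p58} = {(j,p58)}
  {j} × {p56, p57} = {(j,p56), (j,p57)}
  {j} × {p57, p58} = {(j,p57), (j,p58)}
  {j, k} × {p57} = {(j,p57), (k,p57)}
  {j, l} × {p57} = {(j,p57), (l,p57)}
  {j, k} × {p58} = {(j,p58), (k,p58)}
  {j, l} × {p58} = {(j,p58), (l,p58)}
  {j} × {p56, p57, p58} = {(j,p56), (j,p57), (j,p58)}
  {j, k, l} × {p57} = {(j,p57), (k,p57), (l,p57)}
  {j, k, l} × {p58} = {(j,p58), (k,p58), (l,p58)}
  {j, k} × {p56, p57} = {(j,p56), (j,p57), (k,p56), (k,p57)}
  {j, l} × {p56, p57} = {(j,p56), (j,p57), (l,p56), (l,p57)}
  {j, k} × {p57, p58} = {(j,p57), (j,p58), (k,p57), (k,p58)}
  {j, l} × {p57, p58} = {(j,p57), (j,p58), (l,p57), (l,p58)}
  {j, k} × {p56, p57, p58} = {(j,p56), (j,p57), (j,p58), (k,p56), (k,p57), (k,p58)}
  {j, l} × {p56, p57, p58} = {(j,p56), (j,p57), (j,p58), (l,p56), (l,p57), (l,p58)}
  {j, k, l} × {p56, p57} = {(j,p56), (j,p57), (k,p56), (k,p57), (l,p56), (l,p57)}
  {j, k, l} × {p57, p58} = {(j,p57), (j,p58), (k,p57), (k,p58), (l,p57), (l,p58)}
  {j, k, l} × {p56, p57, p58} = {(j,p56), (j,p57), (j,p58), (k,p56), (k,p57), (k,p58), (l,p56), (l,p57), (l,p58)}
These 21 distinct sets form the basis B.
Close under arbitrary unions to get τ_{X×Y}; counting gives |τ_{X×Y}| = 70.


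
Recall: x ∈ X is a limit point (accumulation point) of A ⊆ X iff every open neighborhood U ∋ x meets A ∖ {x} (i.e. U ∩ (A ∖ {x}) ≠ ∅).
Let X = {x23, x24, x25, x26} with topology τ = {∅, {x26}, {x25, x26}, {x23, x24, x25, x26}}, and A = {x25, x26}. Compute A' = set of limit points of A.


A' = {x23, x24, x25}

For each x ∈ X, list the open sets U ∈ τ with x ∈ U, then check whether U ∩ (A ∖ {x}) ≠ ∅ for every such U.
  x = x23: opens ∋ x are {x23, x24, x25, x26}; each meets A ∖ {x23}, so x IS a limit point.
  x = x24: opens ∋ x are {x23, x24, x25, x26}; each meets A ∖ {x24}, so x IS a limit point.
  x = x25: opens ∋ x are {x25, x26}, {x23, x24, x25, x26}; each meets A ∖ {x25}, so x IS a limit point.
  x = x26: open {x26} ∋ x has {x26} ∩ (A ∖ {x26}) = ∅, so x is NOT a limit point.
Collecting: A' = {x23, x24, x25}.


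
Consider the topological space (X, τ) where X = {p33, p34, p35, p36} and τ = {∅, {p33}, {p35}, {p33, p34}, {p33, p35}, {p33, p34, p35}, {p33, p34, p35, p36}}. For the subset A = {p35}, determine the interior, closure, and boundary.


int(A) = {p35}, cl(A) = {p35, p36}, ∂A = {p36}.

Closed sets in (X, τ) are complements of opens:
  closed(X, τ) = {∅, {p36}, {p34, p36}, {p35, p36}, {p33, p34, p36}, {p34, p35, p36}, {p33, p34, p35, p36}}.
int(A) = ⋃ {U ∈ τ : U ⊆ A}. Opens contained in A: ∅, {p35}.
Taking the union of these: int(A) = {p35}.
cl(A) = ⋂ {C closed : A ⊆ C}. Closed sets containing A: {p35, p36}, {p34, p35, p36}, {p33, p34, p35, p36}.
Intersecting these: cl(A) = {p35, p36}.
∂A = cl(A) ∖ int(A) = {p35, p36} ∖ {p35} = {p36}.


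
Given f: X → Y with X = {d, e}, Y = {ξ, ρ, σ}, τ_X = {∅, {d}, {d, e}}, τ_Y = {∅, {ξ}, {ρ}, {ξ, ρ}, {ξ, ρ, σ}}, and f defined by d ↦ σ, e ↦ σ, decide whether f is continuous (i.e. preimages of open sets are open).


f IS continuous.

Compute f^{-1}(U) for each U ∈ τ_Y:
  U = ∅: f^{-1}(U) = ∅ ∈ τ_X ✓.
  U = {ξ}: f^{-1}(U) = ∅ ∈ τ_X ✓.
  U = {ρ}: f^{-1}(U) = ∅ ∈ τ_X ✓.
  U = {ξ, ρ}: f^{-1}(U) = ∅ ∈ τ_X ✓.
  U = {ξ, ρ, σ}: f^{-1}(U) = {d, e} ∈ τ_X ✓.
Every preimage lies in τ_X, so f IS continuous.


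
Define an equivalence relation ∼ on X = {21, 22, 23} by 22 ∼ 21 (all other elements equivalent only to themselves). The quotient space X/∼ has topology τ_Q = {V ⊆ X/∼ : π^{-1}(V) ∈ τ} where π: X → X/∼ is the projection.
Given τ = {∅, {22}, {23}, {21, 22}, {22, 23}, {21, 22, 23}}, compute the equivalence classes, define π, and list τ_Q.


X/∼ = {[21=22], [23]}; |τ_Q| = 4.

Equivalence classes: [21=22], [23].
Quotient map π: X → X/∼ sends 21 ↦ [21=22], 22 ↦ [21=22], 23 ↦ [23].
For each subset V ⊆ X/∼, compute π^{-1}(V) ⊆ X and check whether π^{-1}(V) ∈ τ. V is open in τ_Q iff π^{-1}(V) ∈ τ.
  V = {}: π^{-1}(V) = ∅ ∈ τ ✓.
  V = {[21=22]}: π^{-1}(V) = {21, 22} ∈ τ ✓.
  V = {[23]}: π^{-1}(V) = {23} ∈ τ ✓.
  V = {[21=22], [23]}: π^{-1}(V) = {21, 22, 23} ∈ τ ✓.
Open sets in the quotient: τ_Q = {{}, {[21=22]}, {[23]}, {[21=22], [23]}} (4 elements).


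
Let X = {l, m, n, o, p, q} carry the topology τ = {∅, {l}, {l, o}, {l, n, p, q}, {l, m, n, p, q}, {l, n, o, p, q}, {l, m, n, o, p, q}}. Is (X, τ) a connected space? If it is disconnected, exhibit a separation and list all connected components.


(X, τ) is connected.

Find clopen sets (U ∈ τ with X ∖ U ∈ τ):
  U = ∅, X ∖ U = {l, m, n, o, p, q} — both open, so U is clopen.
  U = {l, m, n, o, p, q}, X ∖ U = ∅ — both open, so U is clopen.
Only trivial clopens (∅ and X) exist, so (X, τ) is connected.
Compute connected components by grouping points that agree on all clopens:
  component: {l, m, n, o, p, q}


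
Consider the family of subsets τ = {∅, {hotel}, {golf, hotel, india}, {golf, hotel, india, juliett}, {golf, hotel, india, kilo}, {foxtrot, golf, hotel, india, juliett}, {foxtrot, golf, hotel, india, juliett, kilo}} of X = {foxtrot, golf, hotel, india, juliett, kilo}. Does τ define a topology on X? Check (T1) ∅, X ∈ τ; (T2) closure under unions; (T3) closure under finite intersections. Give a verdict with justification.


τ is NOT a topology on X.

Axiom (T1): ∅ ∈ τ? Yes; X ∈ τ? Yes.
Axiom (T2/T3): check pairwise unions and intersections of members of τ.
Counterexample for (T2): {golf, hotel, india, juliett} ∪ {golf, hotel, india, kilo} = {golf, hotel, india, juliett, kilo} ∉ τ. Therefore τ is NOT a topology.


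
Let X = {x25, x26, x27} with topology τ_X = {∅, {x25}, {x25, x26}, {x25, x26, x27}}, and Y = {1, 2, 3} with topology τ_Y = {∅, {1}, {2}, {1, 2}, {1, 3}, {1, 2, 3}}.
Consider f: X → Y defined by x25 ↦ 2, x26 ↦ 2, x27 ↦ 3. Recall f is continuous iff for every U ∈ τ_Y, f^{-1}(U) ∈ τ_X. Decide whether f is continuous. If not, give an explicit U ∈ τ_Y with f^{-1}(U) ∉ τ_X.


f is NOT continuous.

Compute f^{-1}(U) for each U ∈ τ_Y:
  U = ∅: f^{-1}(U) = ∅ ∈ τ_X ✓.
  U = {1}: f^{-1}(U) = ∅ ∈ τ_X ✓.
  U = {2}: f^{-1}(U) = {x25, x26} ∈ τ_X ✓.
  U = {1, 2}: f^{-1}(U) = {x25, x26} ∈ τ_X ✓.
  U = {1, 3}: f^{-1}(U) = {x27} ∉ τ_X ✗.
  U = {1, 2, 3}: f^{-1}(U) = {x25, x26, x27} ∈ τ_X ✓.
Found U = {1, 3} with f^{-1}(U) = {x27} not in τ_X. Therefore f is NOT continuous.


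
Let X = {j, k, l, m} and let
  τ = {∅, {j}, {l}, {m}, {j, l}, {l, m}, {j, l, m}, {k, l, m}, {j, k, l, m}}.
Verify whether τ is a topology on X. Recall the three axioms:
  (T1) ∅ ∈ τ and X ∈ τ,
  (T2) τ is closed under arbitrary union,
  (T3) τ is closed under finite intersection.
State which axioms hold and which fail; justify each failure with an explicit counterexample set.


τ is NOT a topology on X.

Axiom (T1): ∅ ∈ τ? Yes; X ∈ τ? Yes.
Axiom (T2/T3): check pairwise unions and intersections of members of τ.
Counterexample for (T2): {j} ∪ {m} = {j, m} ∉ τ. Therefore τ is NOT a topology.


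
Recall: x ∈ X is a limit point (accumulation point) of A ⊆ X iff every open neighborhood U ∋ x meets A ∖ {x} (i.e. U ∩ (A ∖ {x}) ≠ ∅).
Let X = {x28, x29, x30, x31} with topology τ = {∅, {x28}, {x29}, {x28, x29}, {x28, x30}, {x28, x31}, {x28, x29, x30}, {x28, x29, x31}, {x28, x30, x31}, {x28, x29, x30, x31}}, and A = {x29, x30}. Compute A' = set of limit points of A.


A' = ∅

For each x ∈ X, list the open sets U ∈ τ with x ∈ U, then check whether U ∩ (A ∖ {x}) ≠ ∅ for every such U.
  x = x28: open {x28} ∋ x has {x28} ∩ (A ∖ {x28}) = ∅, so x is NOT a limit point.
  x = x29: open {x29} ∋ x has {x29} ∩ (A ∖ {x29}) = ∅, so x is NOT a limit point.
  x = x30: open {x28, x30} ∋ x has {x28, x30} ∩ (A ∖ {x30}) = ∅, so x is NOT a limit point.
  x = x31: open {x28, x31} ∋ x has {x28, x31} ∩ (A ∖ {x31}) = ∅, so x is NOT a limit point.
Collecting: A' = ∅.


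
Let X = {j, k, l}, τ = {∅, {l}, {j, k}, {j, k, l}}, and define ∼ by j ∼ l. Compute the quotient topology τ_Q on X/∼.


X/∼ = {[j=l], [k]}; |τ_Q| = 2.

Equivalence classes: [j=l], [k].
Quotient map π: X → X/∼ sends j ↦ [j=l], k ↦ [k], l ↦ [j=l].
For each subset V ⊆ X/∼, compute π^{-1}(V) ⊆ X and check whether π^{-1}(V) ∈ τ. V is open in τ_Q iff π^{-1}(V) ∈ τ.
  V = {}: π^{-1}(V) = ∅ ∈ τ ✓.
  V = {[j=l]}: π^{-1}(V) = {j, l} ∉ τ ✗.
  V = {[k]}: π^{-1}(V) = {k} ∉ τ ✗.
  V = {[j=l], [k]}: π^{-1}(V) = {j, k, l} ∈ τ ✓.
Open sets in the quotient: τ_Q = {{}, {[j=l], [k]}} (2 elements).


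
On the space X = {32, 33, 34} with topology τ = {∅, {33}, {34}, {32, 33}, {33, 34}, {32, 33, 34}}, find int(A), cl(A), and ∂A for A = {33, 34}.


int(A) = {33, 34}, cl(A) = {32, 33, 34}, ∂A = {32}.

Closed sets in (X, τ) are complements of opens:
  closed(X, τ) = {∅, {32}, {34}, {32, 33}, {32, 34}, {32, 33, 34}}.
int(A) = ⋃ {U ∈ τ : U ⊆ A}. Opens contained in A: ∅, {33}, {34}, {33, 34}.
Taking the union of these: int(A) = {33, 34}.
cl(A) = ⋂ {C closed : A ⊆ C}. Closed sets containing A: {32, 33, 34}.
Intersecting these: cl(A) = {32, 33, 34}.
∂A = cl(A) ∖ int(A) = {32, 33, 34} ∖ {33, 34} = {32}.


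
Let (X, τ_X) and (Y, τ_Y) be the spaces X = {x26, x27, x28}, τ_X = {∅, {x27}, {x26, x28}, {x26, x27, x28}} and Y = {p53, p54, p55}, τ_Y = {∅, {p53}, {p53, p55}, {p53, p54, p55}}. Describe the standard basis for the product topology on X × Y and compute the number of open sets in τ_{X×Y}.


Basis B = {∅ × ∅, {x27} × {p53}, {x26, x28} × {p53}, {x27} × {p53, p55}, {x26, x27, x28} × {p53}, {x27} × {p53, p54, p55}, {x26, x28} × {p53, p55}, {x26, x28} × {p53, p54, p55}, {x26, x27, x28} × {p53, p55}, {x26, x27, x28} × {p53, p54, p55}}; |τ_{X×Y}| = 16.

Enumerate products U × V with U ∈ τ_X, V ∈ τ_Y (deduplicated):
  ∅ × ∅ = {} (∅)
  {x27} × {p53} = {(x27,p53)}
  {x26, x28} × {p53} = {(x26,p53), (x28,p53)}
  {x27} × {p53, p55} = {(x27,p53), (x27,p55)}
  {x26, x27, x28} × {p53} = {(x26,p53), (x27,p53), (x28,p53)}
  {x27} × {p53, p54, p55} = {(x27,p53), (x27,p54), (x27,p55)}
  {x26, x28} × {p53, p55} = {(x26,p53), (x26,p55), (x28,p53), (x28,p55)}
  {x26, x28} × {p53, p54, p55} = {(x26,p53), (x26,p54), (x26,p55), (x28,p53), (x28,p54), (x28,p55)}
  {x26, x27, x28} × {p53, p55} = {(x26,p53), (x26,p55), (x27,p53), (x27,p55), (x28,p53), (x28,p55)}
  {x26, x27, x28} × {p53, p54, p55} = {(x26,p53), (x26,p54), (x26,p55), (x27,p53), (x27,p54), (x27,p55), (x28,p53), (x28,p54), (x28,p55)}
These 10 distinct sets form the basis B.
Close under arbitrary unions to get τ_{X×Y}; counting gives |τ_{X×Y}| = 16.


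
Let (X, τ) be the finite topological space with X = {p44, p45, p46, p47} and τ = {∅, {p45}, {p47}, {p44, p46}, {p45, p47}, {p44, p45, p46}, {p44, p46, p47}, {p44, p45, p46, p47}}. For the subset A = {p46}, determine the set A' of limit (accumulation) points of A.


A' = {p44}

For each x ∈ X, list the open sets U ∈ τ with x ∈ U, then check whether U ∩ (A ∖ {x}) ≠ ∅ for every such U.
  x = p44: opens ∋ x are {p44, p46}, {p44, p45, p46}, {p44, p46, p47}, {p44, p45, p46, p47}; each meets A ∖ {p44}, so x IS a limit point.
  x = p45: open {p45} ∋ x has {p45} ∩ (A ∖ {p45}) = ∅, so x is NOT a limit point.
  x = p46: open {p44, p46} ∋ x has {p44, p46} ∩ (A ∖ {p46}) = ∅, so x is NOT a limit point.
  x = p47: open {p47} ∋ x has {p47} ∩ (A ∖ {p47}) = ∅, so x is NOT a limit point.
Collecting: A' = {p44}.


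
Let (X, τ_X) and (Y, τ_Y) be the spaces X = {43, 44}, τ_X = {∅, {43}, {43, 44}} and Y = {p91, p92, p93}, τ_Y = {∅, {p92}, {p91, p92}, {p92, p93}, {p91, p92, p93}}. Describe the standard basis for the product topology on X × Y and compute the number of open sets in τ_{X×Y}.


Basis B = {∅ × ∅, {43} × {p92}, {43} × {p91, p92}, {43} × {p92, p93}, {43, 44} × {p92}, {43} × {p91, p92, p93}, {43, 44} × {p91, p92}, {43, 44} × {p92, p93}, {43, 44} × {p91, p92, p93}}; |τ_{X×Y}| = 14.

Enumerate products U × V with U ∈ τ_X, V ∈ τ_Y (deduplicated):
  ∅ × ∅ = {} (∅)
  {43} × {p92} = {(43,p92)}
  {43} × {p91, p92} = {(43,p91), (43,p92)}
  {43} × {p92, p93} = {(43,p92), (43,p93)}
  {43, 44} × {p92} = {(43,p92), (44,p92)}
  {43} × {p91, p92, p93} = {(43,p91), (43,p92), (43,p93)}
  {43, 44} × {p91, p92} = {(43,p91), (43,p92), (44,p91), (44,p92)}
  {43, 44} × {p92, p93} = {(43,p92), (43,p93), (44,p92), (44,p93)}
  {43, 44} × {p91, p92, p93} = {(43,p91), (43,p92), (43,p93), (44,p91), (44,p92), (44,p93)}
These 9 distinct sets form the basis B.
Close under arbitrary unions to get τ_{X×Y}; counting gives |τ_{X×Y}| = 14.


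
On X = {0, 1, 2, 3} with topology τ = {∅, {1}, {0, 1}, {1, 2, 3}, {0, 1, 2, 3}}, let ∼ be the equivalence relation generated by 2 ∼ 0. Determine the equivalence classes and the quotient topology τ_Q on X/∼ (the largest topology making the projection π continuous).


X/∼ = {[0=2], [1], [3]}; |τ_Q| = 3.

Equivalence classes: [0=2], [1], [3].
Quotient map π: X → X/∼ sends 0 ↦ [0=2], 1 ↦ [1], 2 ↦ [0=2], 3 ↦ [3].
For each subset V ⊆ X/∼, compute π^{-1}(V) ⊆ X and check whether π^{-1}(V) ∈ τ. V is open in τ_Q iff π^{-1}(V) ∈ τ.
  V = {}: π^{-1}(V) = ∅ ∈ τ ✓.
  V = {[0=2]}: π^{-1}(V) = {0, 2} ∉ τ ✗.
  V = {[1]}: π^{-1}(V) = {1} ∈ τ ✓.
  V = {[0=2], [1]}: π^{-1}(V) = {0, 1, 2} ∉ τ ✗.
  V = {[3]}: π^{-1}(V) = {3} ∉ τ ✗.
  V = {[0=2], [3]}: π^{-1}(V) = {0, 2, 3} ∉ τ ✗.
  V = {[1], [3]}: π^{-1}(V) = {1, 3} ∉ τ ✗.
  V = {[0=2], [1], [3]}: π^{-1}(V) = {0, 1, 2, 3} ∈ τ ✓.
Open sets in the quotient: τ_Q = {{}, {[1]}, {[0=2], [1], [3]}} (3 elements).


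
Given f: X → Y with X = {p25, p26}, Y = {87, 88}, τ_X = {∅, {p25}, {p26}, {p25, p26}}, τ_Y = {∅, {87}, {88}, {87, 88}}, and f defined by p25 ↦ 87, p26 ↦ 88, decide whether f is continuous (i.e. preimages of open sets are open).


f IS continuous.

Compute f^{-1}(U) for each U ∈ τ_Y:
  U = ∅: f^{-1}(U) = ∅ ∈ τ_X ✓.
  U = {87}: f^{-1}(U) = {p25} ∈ τ_X ✓.
  U = {88}: f^{-1}(U) = {p26} ∈ τ_X ✓.
  U = {87, 88}: f^{-1}(U) = {p25, p26} ∈ τ_X ✓.
Every preimage lies in τ_X, so f IS continuous.


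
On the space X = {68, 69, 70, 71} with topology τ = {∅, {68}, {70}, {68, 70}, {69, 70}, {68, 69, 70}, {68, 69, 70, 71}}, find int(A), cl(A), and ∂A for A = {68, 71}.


int(A) = {68}, cl(A) = {68, 71}, ∂A = {71}.

Closed sets in (X, τ) are complements of opens:
  closed(X, τ) = {∅, {71}, {68, 71}, {69, 71}, {68, 69, 71}, {69, 70, 71}, {68, 69, 70, 71}}.
int(A) = ⋃ {U ∈ τ : U ⊆ A}. Opens contained in A: ∅, {68}.
Taking the union of these: int(A) = {68}.
cl(A) = ⋂ {C closed : A ⊆ C}. Closed sets containing A: {68, 71}, {68, 69, 71}, {68, 69, 70, 71}.
Intersecting these: cl(A) = {68, 71}.
∂A = cl(A) ∖ int(A) = {68, 71} ∖ {68} = {71}.


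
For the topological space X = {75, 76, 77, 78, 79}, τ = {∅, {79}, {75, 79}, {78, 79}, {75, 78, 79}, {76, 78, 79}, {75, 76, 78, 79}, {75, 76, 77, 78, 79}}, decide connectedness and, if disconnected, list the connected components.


(X, τ) is connected.

Find clopen sets (U ∈ τ with X ∖ U ∈ τ):
  U = ∅, X ∖ U = {75, 76, 77, 78, 79} — both open, so U is clopen.
  U = {75, 76, 77, 78, 79}, X ∖ U = ∅ — both open, so U is clopen.
Only trivial clopens (∅ and X) exist, so (X, τ) is connected.
Compute connected components by grouping points that agree on all clopens:
  component: {75, 76, 77, 78, 79}


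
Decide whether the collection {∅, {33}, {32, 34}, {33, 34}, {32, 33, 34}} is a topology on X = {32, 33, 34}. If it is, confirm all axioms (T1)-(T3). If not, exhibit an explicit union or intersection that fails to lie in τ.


τ is NOT a topology on X.

Axiom (T1): ∅ ∈ τ? Yes; X ∈ τ? Yes.
Axiom (T2/T3): check pairwise unions and intersections of members of τ.
Counterexample for (T3): {32, 34} ∩ {33, 34} = {34} ∉ τ. Therefore τ is NOT a topology.


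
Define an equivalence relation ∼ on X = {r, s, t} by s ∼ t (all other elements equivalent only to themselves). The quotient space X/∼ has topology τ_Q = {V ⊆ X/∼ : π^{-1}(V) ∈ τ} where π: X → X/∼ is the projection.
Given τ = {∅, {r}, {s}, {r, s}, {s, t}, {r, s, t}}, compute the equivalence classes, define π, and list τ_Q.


X/∼ = {[r], [s=t]}; |τ_Q| = 4.

Equivalence classes: [r], [s=t].
Quotient map π: X → X/∼ sends r ↦ [r], s ↦ [s=t], t ↦ [s=t].
For each subset V ⊆ X/∼, compute π^{-1}(V) ⊆ X and check whether π^{-1}(V) ∈ τ. V is open in τ_Q iff π^{-1}(V) ∈ τ.
  V = {}: π^{-1}(V) = ∅ ∈ τ ✓.
  V = {[r]}: π^{-1}(V) = {r} ∈ τ ✓.
  V = {[s=t]}: π^{-1}(V) = {s, t} ∈ τ ✓.
  V = {[r], [s=t]}: π^{-1}(V) = {r, s, t} ∈ τ ✓.
Open sets in the quotient: τ_Q = {{}, {[r]}, {[s=t]}, {[r], [s=t]}} (4 elements).


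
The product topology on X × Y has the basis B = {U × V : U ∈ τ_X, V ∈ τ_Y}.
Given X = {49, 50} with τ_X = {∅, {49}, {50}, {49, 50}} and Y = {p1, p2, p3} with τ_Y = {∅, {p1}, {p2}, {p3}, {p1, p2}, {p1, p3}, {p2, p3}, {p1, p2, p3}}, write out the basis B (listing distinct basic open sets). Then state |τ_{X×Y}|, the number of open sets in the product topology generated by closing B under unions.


Basis B = {∅ × ∅, {49} × {p1}, {49} × {p2}, {49} × {p3}, {50} × {p1}, {50} × {p2}, {50} × {p3}, {49} × {p1, p2}, {49} × {p1, p3}, {49, 50} × {p1}, {49} × {p2, p3}, {49, 50} × {p2}, {49, 50} × {p3}, {50} × {p1, p2}, {50} × {p1, p3}, {50} × {p2, p3}, {49} × {p1, p2, p3}, {50} × {p1, p2, p3}, {49, 50} × {p1, p2}, {49, 50} × {p1, p3}, {49, 50} × {p2, p3}, {49, 50} × {p1, p2, p3}}; |τ_{X×Y}| = 64.

Enumerate products U × V with U ∈ τ_X, V ∈ τ_Y (deduplicated):
  ∅ × ∅ = {} (∅)
  {49} × {p1} = {(49,p1)}
  {49} × {p2} = {(49,p2)}
  {49} × {p3} = {(49,p3)}
  {50} × {p1} = {(50,p1)}
  {50} × {p2} = {(50,p2)}
  {50} × {p3} = {(50,p3)}
  {49} × {p1, p2} = {(49,p1), (49,p2)}
  {49} × {p1, p3} = {(49,p1), (49,p3)}
  {49, 50} × {p1} = {(49,p1), (50,p1)}
  {49} × {p2, p3} = {(49,p2), (49,p3)}
  {49, 50} × {p2} = {(49,p2), (50,p2)}
  {49, 50} × {p3} = {(49,p3), (50,p3)}
  {50} × {p1, p2} = {(50,p1), (50,p2)}
  {50} × {p1, p3} = {(50,p1), (50,p3)}
  {50} × {p2, p3} = {(50,p2), (50,p3)}
  {49} × {p1, p2, p3} = {(49,p1), (49,p2), (49,p3)}
  {50} × {p1, p2, p3} = {(50,p1), (50,p2), (50,p3)}
  {49, 50} × {p1, p2} = {(49,p1), (49,p2), (50,p1), (50,p2)}
  {49, 50} × {p1, p3} = {(49,p1), (49,p3), (50,p1), (50,p3)}
  {49, 50} × {p2, p3} = {(49,p2), (49,p3), (50,p2), (50,p3)}
  {49, 50} × {p1, p2, p3} = {(49,p1), (49,p2), (49,p3), (50,p1), (50,p2), (50,p3)}
These 22 distinct sets form the basis B.
Close under arbitrary unions to get τ_{X×Y}; counting gives |τ_{X×Y}| = 64.


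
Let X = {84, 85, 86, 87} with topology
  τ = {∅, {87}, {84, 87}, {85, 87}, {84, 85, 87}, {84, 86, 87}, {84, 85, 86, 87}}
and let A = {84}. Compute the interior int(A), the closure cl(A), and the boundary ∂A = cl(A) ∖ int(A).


int(A) = ∅, cl(A) = {84, 86}, ∂A = {84, 86}.

Closed sets in (X, τ) are complements of opens:
  closed(X, τ) = {∅, {85}, {86}, {84, 86}, {85, 86}, {84, 85, 86}, {84, 85, 86, 87}}.
int(A) = ⋃ {U ∈ τ : U ⊆ A}. Opens contained in A: ∅.
Taking the union of these: int(A) = ∅.
cl(A) = ⋂ {C closed : A ⊆ C}. Closed sets containing A: {84, 86}, {84, 85, 86}, {84, 85, 86, 87}.
Intersecting these: cl(A) = {84, 86}.
∂A = cl(A) ∖ int(A) = {84, 86} ∖ ∅ = {84, 86}.


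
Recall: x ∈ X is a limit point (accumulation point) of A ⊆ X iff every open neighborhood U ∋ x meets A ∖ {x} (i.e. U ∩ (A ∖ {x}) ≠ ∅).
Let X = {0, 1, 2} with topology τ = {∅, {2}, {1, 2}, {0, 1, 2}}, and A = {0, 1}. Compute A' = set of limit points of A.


A' = {0}

For each x ∈ X, list the open sets U ∈ τ with x ∈ U, then check whether U ∩ (A ∖ {x}) ≠ ∅ for every such U.
  x = 0: opens ∋ x are {0, 1, 2}; each meets A ∖ {0}, so x IS a limit point.
  x = 1: open {1, 2} ∋ x has {1, 2} ∩ (A ∖ {1}) = ∅, so x is NOT a limit point.
  x = 2: open {2} ∋ x has {2} ∩ (A ∖ {2}) = ∅, so x is NOT a limit point.
Collecting: A' = {0}.


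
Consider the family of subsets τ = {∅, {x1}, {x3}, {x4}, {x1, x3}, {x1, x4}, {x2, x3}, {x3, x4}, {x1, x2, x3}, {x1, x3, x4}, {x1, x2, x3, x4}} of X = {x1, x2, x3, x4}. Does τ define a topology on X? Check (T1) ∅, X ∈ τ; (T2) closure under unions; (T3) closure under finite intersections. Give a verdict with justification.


τ is NOT a topology on X.

Axiom (T1): ∅ ∈ τ? Yes; X ∈ τ? Yes.
Axiom (T2/T3): check pairwise unions and intersections of members of τ.
Counterexample for (T2): {x4} ∪ {x2, x3} = {x2, x3, x4} ∉ τ. Therefore τ is NOT a topology.


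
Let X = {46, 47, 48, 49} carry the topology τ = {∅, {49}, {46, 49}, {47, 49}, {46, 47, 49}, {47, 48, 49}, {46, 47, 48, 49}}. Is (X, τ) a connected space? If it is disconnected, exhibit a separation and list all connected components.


(X, τ) is connected.

Find clopen sets (U ∈ τ with X ∖ U ∈ τ):
  U = ∅, X ∖ U = {46, 47, 48, 49} — both open, so U is clopen.
  U = {46, 47, 48, 49}, X ∖ U = ∅ — both open, so U is clopen.
Only trivial clopens (∅ and X) exist, so (X, τ) is connected.
Compute connected components by grouping points that agree on all clopens:
  component: {46, 47, 48, 49}
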